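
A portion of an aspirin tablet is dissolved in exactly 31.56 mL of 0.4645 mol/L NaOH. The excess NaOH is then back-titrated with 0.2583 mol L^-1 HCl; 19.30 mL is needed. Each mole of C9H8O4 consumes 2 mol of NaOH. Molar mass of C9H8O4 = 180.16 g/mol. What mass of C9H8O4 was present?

Total n(NaOH) added = 0.4645 x 0.03156 = 0.01466 mol.
n(HCl) used = 0.2583 x 0.01930 = 0.004985 mol, which equals the excess n(NaOH).
So n(NaOH) consumed by the sample = 0.01466 - 0.004985 = 0.009674 mol.
n(C9H8O4) = 0.009674 / 2 = 0.004837 mol.
mass = 0.004837 mol x 180.16 g/mol = 0.871 g.

0.871 g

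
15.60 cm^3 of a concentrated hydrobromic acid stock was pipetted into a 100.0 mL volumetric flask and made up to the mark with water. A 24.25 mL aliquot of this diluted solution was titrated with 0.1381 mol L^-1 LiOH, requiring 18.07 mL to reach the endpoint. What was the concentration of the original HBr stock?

n(LiOH) = 0.1381 x 0.01807 = 0.002495 mol.
n(HBr) in the aliquot = 0.002495 mol.
[diluted HBr] = 0.002495 / 0.02425 = 0.1029 M.
Dilution factor = 100.0/15.60 = 6.410, so [stock] = 0.1029 x 6.410 = 0.660 M.

0.660 M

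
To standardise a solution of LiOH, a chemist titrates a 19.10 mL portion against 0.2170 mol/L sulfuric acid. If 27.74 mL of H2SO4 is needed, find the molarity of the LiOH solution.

0.630 M

n(H2SO4) delivered = 0.2170 x 0.02774 = 0.006020 mol.
The reaction is 2 LiOH + 1 H2SO4, so n(LiOH) = 0.006020 x 2/1 = 0.01204 mol.
[LiOH] = 0.01204 mol / 0.01910 L = 0.630 M.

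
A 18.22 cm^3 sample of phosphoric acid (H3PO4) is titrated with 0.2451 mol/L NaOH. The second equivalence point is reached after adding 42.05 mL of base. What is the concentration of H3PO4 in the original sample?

n(NaOH) = 0.2451 x 0.04205 = 0.01031 mol.
At the second equivalence point, 2 mol OH^- react per mol H3PO4, so n(H3PO4) = 0.01031 / 2 = 0.005153 mol.
[H3PO4] = 0.005153 / 0.01822 L = 0.283 M.

0.283 M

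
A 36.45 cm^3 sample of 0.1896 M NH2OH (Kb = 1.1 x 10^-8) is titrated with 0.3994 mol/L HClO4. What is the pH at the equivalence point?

3.47

n(NH2OH) = 0.1896 x 0.03645 = 0.006911 mol; V(HClO4) at equivalence = 0.006911/0.3994 = 0.01730 L.
At equivalence the base is fully converted to NH3OH+; total volume = 0.05375 L, so [NH3OH+] = 0.006911/0.05375 = 0.1286 M.
Ka(NH3OH+) = Kw/Kb = 1.0e-14 / 1.1 x 10^-8 = 9.09e-7.
[H^+] = sqrt(Ka x [NH3OH+]) = sqrt(9.09e-7 x 0.1286) = 0.000342 M.
pH = -log(0.000342) = 3.47.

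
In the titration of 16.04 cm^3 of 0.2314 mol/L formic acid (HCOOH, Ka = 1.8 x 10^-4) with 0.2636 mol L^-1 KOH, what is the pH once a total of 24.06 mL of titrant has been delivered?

n(acid) = 0.2314 x 0.01604 = 0.003712 mol; n(KOH) added = 0.2636 x 0.02406 = 0.006342 mol.
Base is in excess by 0.006342 - 0.003712 = 0.002631 mol in a total volume of 0.04010 L.
[OH^-] = 0.002631/0.04010 = 0.06560 M, so pOH = 1.18 and pH = 14.00 - 1.18 = 12.82.

12.82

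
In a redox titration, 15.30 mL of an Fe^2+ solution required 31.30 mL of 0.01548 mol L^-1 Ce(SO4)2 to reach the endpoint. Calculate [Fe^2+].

n(Ce(SO4)2) = 0.01548 x 0.03130 = 0.0004845 mol.
From the balanced equation, 1 mol Ce(SO4)2 reacts with 1 mol Fe^2+, so n(Fe^2+) = 0.0004845 x 1/1 = 0.0004845 mol.
[Fe^2+] = 0.0004845 / 0.01530 L = 0.0317 M.

0.0317 M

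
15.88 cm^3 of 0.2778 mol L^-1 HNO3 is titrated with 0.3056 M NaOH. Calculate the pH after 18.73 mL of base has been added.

n(acid) = 0.2778 x 0.01588 = 0.004411 mol; n(NaOH) added = 0.3056 x 0.01873 = 0.005724 mol.
Base is in excess by 0.005724 - 0.004411 = 0.001312 mol in a total volume of 0.03461 L.
[OH^-] = 0.001312/0.03461 = 0.03792 M, so pOH = 1.42 and pH = 14.00 - 1.42 = 12.58.

12.58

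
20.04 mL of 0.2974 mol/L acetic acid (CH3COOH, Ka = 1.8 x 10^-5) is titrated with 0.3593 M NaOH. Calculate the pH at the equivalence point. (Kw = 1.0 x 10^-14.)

n(CH3COOH) = 0.2974 x 0.02004 = 0.005960 mol; V(NaOH) at equivalence = 0.005960/0.3593 = 0.01659 L.
At equivalence all the acid is converted to CH3COO-; total volume = 0.02004 + 0.01659 = 0.03663 L, so [CH3COO-] = 0.005960/0.03663 = 0.1627 M.
Kb = Kw/Ka = 1.0e-14 / 1.8 x 10^-5 = 5.56e-10.
[OH^-] = sqrt(Kb x [CH3COO-]) = sqrt(5.56e-10 x 0.1627) = 9.51e-6 M.
pOH = 5.02, so pH = 14.00 - 5.02 = 8.98.

8.98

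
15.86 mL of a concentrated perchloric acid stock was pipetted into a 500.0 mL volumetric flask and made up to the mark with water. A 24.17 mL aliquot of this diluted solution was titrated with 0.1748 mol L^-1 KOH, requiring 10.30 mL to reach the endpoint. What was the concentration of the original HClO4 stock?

n(KOH) = 0.1748 x 0.01030 = 0.001800 mol.
n(HClO4) in the aliquot = 0.001800 mol.
[diluted HClO4] = 0.001800 / 0.02417 = 0.07449 M.
Dilution factor = 500.0/15.86 = 31.53, so [stock] = 0.07449 x 31.53 = 2.35 M.

2.35 M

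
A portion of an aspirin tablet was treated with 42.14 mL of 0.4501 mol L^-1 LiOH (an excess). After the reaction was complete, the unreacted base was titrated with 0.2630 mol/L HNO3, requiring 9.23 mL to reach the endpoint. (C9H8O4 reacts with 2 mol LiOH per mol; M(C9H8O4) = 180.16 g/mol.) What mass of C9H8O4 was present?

1.49 g

Total n(LiOH) added = 0.4501 x 0.04214 = 0.01897 mol.
n(HNO3) used = 0.2630 x 0.009230 = 0.002427 mol, which equals the excess n(LiOH).
So n(LiOH) consumed by the sample = 0.01897 - 0.002427 = 0.01654 mol.
n(C9H8O4) = 0.01654 / 2 = 0.008270 mol.
mass = 0.008270 mol x 180.16 g/mol = 1.49 g.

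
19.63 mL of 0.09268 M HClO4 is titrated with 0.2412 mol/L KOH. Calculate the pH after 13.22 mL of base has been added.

n(acid) = 0.09268 x 0.01963 = 0.001819 mol; n(KOH) added = 0.2412 x 0.01322 = 0.003189 mol.
Base is in excess by 0.003189 - 0.001819 = 0.001369 mol in a total volume of 0.03285 L.
[OH^-] = 0.001369/0.03285 = 0.04169 M, so pOH = 1.38 and pH = 14.00 - 1.38 = 12.62.

12.62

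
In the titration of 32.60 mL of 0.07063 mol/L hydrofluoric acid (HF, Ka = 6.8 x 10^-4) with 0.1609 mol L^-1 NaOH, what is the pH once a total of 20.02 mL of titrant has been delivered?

12.24

n(acid) = 0.07063 x 0.03260 = 0.002303 mol; n(NaOH) added = 0.1609 x 0.02002 = 0.003221 mol.
Base is in excess by 0.003221 - 0.002303 = 0.0009187 mol in a total volume of 0.05262 L.
[OH^-] = 0.0009187/0.05262 = 0.01746 M, so pOH = 1.76 and pH = 14.00 - 1.76 = 12.24.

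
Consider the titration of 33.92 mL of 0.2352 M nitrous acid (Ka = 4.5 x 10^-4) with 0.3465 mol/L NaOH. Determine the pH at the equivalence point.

n(HNO2) = 0.2352 x 0.03392 = 0.007978 mol; V(NaOH) at equivalence = 0.007978/0.3465 = 0.02302 L.
At equivalence all the acid is converted to NO2-; total volume = 0.03392 + 0.02302 = 0.05694 L, so [NO2-] = 0.007978/0.05694 = 0.1401 M.
Kb = Kw/Ka = 1.0e-14 / 4.5 x 10^-4 = 2.22e-11.
[OH^-] = sqrt(Kb x [NO2-]) = sqrt(2.22e-11 x 0.1401) = 1.76e-6 M.
pOH = 5.75, so pH = 14.00 - 5.75 = 8.25.

8.25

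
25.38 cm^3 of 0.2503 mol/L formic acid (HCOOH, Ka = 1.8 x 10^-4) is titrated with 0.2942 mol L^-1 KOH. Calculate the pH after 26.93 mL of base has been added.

12.48

n(acid) = 0.2503 x 0.02538 = 0.006353 mol; n(KOH) added = 0.2942 x 0.02693 = 0.007923 mol.
Base is in excess by 0.007923 - 0.006353 = 0.001570 mol in a total volume of 0.05231 L.
[OH^-] = 0.001570/0.05231 = 0.03002 M, so pOH = 1.52 and pH = 14.00 - 1.52 = 12.48.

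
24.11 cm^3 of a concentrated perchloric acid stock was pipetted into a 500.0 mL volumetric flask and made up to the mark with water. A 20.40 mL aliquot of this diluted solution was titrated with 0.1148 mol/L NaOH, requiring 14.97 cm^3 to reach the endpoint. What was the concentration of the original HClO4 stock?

n(NaOH) = 0.1148 x 0.01497 = 0.001719 mol.
n(HClO4) in the aliquot = 0.001719 mol.
[diluted HClO4] = 0.001719 / 0.02040 = 0.08424 M.
Dilution factor = 500.0/24.11 = 20.74, so [stock] = 0.08424 x 20.74 = 1.75 M.

1.75 M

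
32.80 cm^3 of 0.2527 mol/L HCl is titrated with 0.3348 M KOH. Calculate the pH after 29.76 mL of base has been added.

12.43

n(acid) = 0.2527 x 0.03280 = 0.008289 mol; n(KOH) added = 0.3348 x 0.02976 = 0.009964 mol.
Base is in excess by 0.009964 - 0.008289 = 0.001675 mol in a total volume of 0.06256 L.
[OH^-] = 0.001675/0.06256 = 0.02678 M, so pOH = 1.57 and pH = 14.00 - 1.57 = 12.43.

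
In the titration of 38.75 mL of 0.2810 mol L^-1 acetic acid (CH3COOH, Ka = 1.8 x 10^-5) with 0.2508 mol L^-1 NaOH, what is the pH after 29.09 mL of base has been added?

5.05

Initial n(CH3COOH) = 0.2810 x 0.03875 = 0.01089 mol.
n(NaOH) added = 0.2508 x 0.02909 = 0.007296 mol, converting that many moles of CH3COOH to CH3COO-.
Remaining n(CH3COOH) = 0.003593 mol; n(CH3COO-) = 0.007296 mol.
By Henderson-Hasselbalch, pH = pKa + log([A^-]/[HA]) = 4.74 + log(0.007296/0.003593) = 4.74 + (+0.31) = 5.05.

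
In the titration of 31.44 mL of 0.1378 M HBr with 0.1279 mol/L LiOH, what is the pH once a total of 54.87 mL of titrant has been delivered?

n(acid) = 0.1378 x 0.03144 = 0.004332 mol; n(LiOH) added = 0.1279 x 0.05487 = 0.007018 mol.
Base is in excess by 0.007018 - 0.004332 = 0.002685 mol in a total volume of 0.08631 L.
[OH^-] = 0.002685/0.08631 = 0.03111 M, so pOH = 1.51 and pH = 14.00 - 1.51 = 12.49.

12.49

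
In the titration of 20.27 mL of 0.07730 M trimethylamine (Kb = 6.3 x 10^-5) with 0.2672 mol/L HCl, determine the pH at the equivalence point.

n((CH3)3N) = 0.07730 x 0.02027 = 0.001567 mol; V(HCl) at equivalence = 0.001567/0.2672 = 0.005864 L.
At equivalence the base is fully converted to (CH3)3NH+; total volume = 0.02613 L, so [(CH3)3NH+] = 0.001567/0.02613 = 0.05996 M.
Ka((CH3)3NH+) = Kw/Kb = 1.0e-14 / 6.3 x 10^-5 = 1.59e-10.
[H^+] = sqrt(Ka x [(CH3)3NH+]) = sqrt(1.59e-10 x 0.05996) = 3.08e-6 M.
pH = -log(3.08e-6) = 5.51.

5.51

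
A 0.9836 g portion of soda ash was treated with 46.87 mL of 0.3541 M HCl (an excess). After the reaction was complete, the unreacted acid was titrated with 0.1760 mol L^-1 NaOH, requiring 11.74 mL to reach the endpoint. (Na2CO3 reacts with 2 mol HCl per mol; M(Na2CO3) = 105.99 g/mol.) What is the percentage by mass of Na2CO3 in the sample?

Total n(HCl) added = 0.3541 x 0.04687 = 0.01660 mol.
n(NaOH) used = 0.1760 x 0.01174 = 0.002066 mol, which equals the excess n(HCl).
So n(HCl) consumed by the sample = 0.01660 - 0.002066 = 0.01453 mol.
n(Na2CO3) = 0.01453 / 2 = 0.007265 mol.
mass Na2CO3 = 0.007265 x 105.99 = 0.7700 g, so %Na2CO3 = 0.7700/0.9836 x 100 = 78.3%.

78.3%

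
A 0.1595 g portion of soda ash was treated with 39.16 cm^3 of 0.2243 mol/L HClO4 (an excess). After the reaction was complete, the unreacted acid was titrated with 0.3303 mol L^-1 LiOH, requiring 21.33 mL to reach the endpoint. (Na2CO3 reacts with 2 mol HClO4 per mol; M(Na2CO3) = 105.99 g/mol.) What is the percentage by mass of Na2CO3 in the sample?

57.8%

Total n(HClO4) added = 0.2243 x 0.03916 = 0.008784 mol.
n(LiOH) used = 0.3303 x 0.02133 = 0.007045 mol, which equals the excess n(HClO4).
So n(HClO4) consumed by the sample = 0.008784 - 0.007045 = 0.001738 mol.
n(Na2CO3) = 0.001738 / 2 = 0.0008691 mol.
mass Na2CO3 = 0.0008691 x 105.99 = 0.09212 g, so %Na2CO3 = 0.09212/0.1595 x 100 = 57.8%.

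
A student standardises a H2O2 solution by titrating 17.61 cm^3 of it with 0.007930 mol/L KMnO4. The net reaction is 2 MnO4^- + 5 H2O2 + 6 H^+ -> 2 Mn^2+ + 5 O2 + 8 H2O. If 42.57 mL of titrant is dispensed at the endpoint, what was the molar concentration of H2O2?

0.0479 M

n(KMnO4) = 0.007930 x 0.04257 = 0.0003376 mol.
From the balanced equation, 2 mol KMnO4 reacts with 5 mol H2O2, so n(H2O2) = 0.0003376 x 5/2 = 0.0008440 mol.
[H2O2] = 0.0008440 / 0.01761 L = 0.0479 M.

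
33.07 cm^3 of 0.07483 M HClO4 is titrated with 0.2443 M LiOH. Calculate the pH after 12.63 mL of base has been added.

n(acid) = 0.07483 x 0.03307 = 0.002475 mol; n(LiOH) added = 0.2443 x 0.01263 = 0.003086 mol.
Base is in excess by 0.003086 - 0.002475 = 0.0006109 mol in a total volume of 0.04570 L.
[OH^-] = 0.0006109/0.04570 = 0.01337 M, so pOH = 1.87 and pH = 14.00 - 1.87 = 12.13.

12.13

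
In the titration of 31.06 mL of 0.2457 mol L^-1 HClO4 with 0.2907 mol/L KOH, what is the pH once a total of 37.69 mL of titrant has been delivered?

n(acid) = 0.2457 x 0.03106 = 0.007631 mol; n(KOH) added = 0.2907 x 0.03769 = 0.01096 mol.
Base is in excess by 0.01096 - 0.007631 = 0.003325 mol in a total volume of 0.06875 L.
[OH^-] = 0.003325/0.06875 = 0.04836 M, so pOH = 1.32 and pH = 14.00 - 1.32 = 12.68.

12.68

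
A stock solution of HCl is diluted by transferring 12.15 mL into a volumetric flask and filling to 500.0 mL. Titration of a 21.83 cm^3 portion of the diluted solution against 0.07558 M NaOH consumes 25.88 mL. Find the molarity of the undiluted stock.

3.69 M

n(NaOH) = 0.07558 x 0.02588 = 0.001956 mol.
n(HCl) in the aliquot = 0.001956 mol.
[diluted HCl] = 0.001956 / 0.02183 = 0.08960 M.
Dilution factor = 500.0/12.15 = 41.15, so [stock] = 0.08960 x 41.15 = 3.69 M.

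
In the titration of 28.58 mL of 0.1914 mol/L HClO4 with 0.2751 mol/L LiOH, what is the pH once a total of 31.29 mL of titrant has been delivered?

12.72

n(acid) = 0.1914 x 0.02858 = 0.005470 mol; n(LiOH) added = 0.2751 x 0.03129 = 0.008608 mol.
Base is in excess by 0.008608 - 0.005470 = 0.003138 mol in a total volume of 0.05987 L.
[OH^-] = 0.003138/0.05987 = 0.05241 M, so pOH = 1.28 and pH = 14.00 - 1.28 = 12.72.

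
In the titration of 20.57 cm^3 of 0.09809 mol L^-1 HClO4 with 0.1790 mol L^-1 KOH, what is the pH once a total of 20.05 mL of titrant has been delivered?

12.59

n(acid) = 0.09809 x 0.02057 = 0.002018 mol; n(KOH) added = 0.1790 x 0.02005 = 0.003589 mol.
Base is in excess by 0.003589 - 0.002018 = 0.001571 mol in a total volume of 0.04062 L.
[OH^-] = 0.001571/0.04062 = 0.03868 M, so pOH = 1.41 and pH = 14.00 - 1.41 = 12.59.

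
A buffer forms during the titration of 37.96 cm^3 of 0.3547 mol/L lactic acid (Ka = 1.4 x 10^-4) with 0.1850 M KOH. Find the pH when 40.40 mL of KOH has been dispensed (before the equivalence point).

Initial n(HC3H5O3) = 0.3547 x 0.03796 = 0.01346 mol.
n(KOH) added = 0.1850 x 0.04040 = 0.007474 mol, converting that many moles of HC3H5O3 to C3H5O3-.
Remaining n(HC3H5O3) = 0.005990 mol; n(C3H5O3-) = 0.007474 mol.
By Henderson-Hasselbalch, pH = pKa + log([A^-]/[HA]) = 3.85 + log(0.007474/0.005990) = 3.85 + (+0.10) = 3.95.

3.95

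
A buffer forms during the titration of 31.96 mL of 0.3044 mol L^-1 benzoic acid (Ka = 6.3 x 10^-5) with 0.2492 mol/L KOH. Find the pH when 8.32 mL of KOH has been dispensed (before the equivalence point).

Initial n(C6H5COOH) = 0.3044 x 0.03196 = 0.009729 mol.
n(KOH) added = 0.2492 x 0.008320 = 0.002073 mol, converting that many moles of C6H5COOH to C6H5COO-.
Remaining n(C6H5COOH) = 0.007655 mol; n(C6H5COO-) = 0.002073 mol.
By Henderson-Hasselbalch, pH = pKa + log([A^-]/[HA]) = 4.20 + log(0.002073/0.007655) = 4.20 + (-0.57) = 3.63.

3.63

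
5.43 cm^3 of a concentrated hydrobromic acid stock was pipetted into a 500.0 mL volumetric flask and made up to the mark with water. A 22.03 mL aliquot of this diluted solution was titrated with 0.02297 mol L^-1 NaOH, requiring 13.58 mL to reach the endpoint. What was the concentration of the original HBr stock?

n(NaOH) = 0.02297 x 0.01358 = 0.0003119 mol.
n(HBr) in the aliquot = 0.0003119 mol.
[diluted HBr] = 0.0003119 / 0.02203 = 0.01416 M.
Dilution factor = 500.0/5.430 = 92.08, so [stock] = 0.01416 x 92.08 = 1.30 M.

1.30 M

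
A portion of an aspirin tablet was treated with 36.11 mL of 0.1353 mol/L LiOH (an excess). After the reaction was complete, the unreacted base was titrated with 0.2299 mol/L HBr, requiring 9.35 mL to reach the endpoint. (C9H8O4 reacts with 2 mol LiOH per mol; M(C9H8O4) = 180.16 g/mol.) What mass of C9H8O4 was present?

0.246 g

Total n(LiOH) added = 0.1353 x 0.03611 = 0.004886 mol.
n(HBr) used = 0.2299 x 0.009350 = 0.002150 mol, which equals the excess n(LiOH).
So n(LiOH) consumed by the sample = 0.004886 - 0.002150 = 0.002736 mol.
n(C9H8O4) = 0.002736 / 2 = 0.001368 mol.
mass = 0.001368 mol x 180.16 g/mol = 0.246 g.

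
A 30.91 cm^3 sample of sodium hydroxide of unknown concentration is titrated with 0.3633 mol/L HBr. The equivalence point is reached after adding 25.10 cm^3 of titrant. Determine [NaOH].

0.295 M

n(HBr) delivered = 0.3633 x 0.02510 = 0.009119 mol.
For a 1:1 reaction, n(NaOH) = 0.009119 mol.
[NaOH] = 0.009119 mol / 0.03091 L = 0.295 M.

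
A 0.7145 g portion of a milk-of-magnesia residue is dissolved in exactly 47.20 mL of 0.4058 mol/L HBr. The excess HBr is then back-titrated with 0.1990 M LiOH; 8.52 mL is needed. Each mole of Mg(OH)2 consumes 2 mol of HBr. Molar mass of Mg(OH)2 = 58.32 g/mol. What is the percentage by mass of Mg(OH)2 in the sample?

Total n(HBr) added = 0.4058 x 0.04720 = 0.01915 mol.
n(LiOH) used = 0.1990 x 0.008520 = 0.001695 mol, which equals the excess n(HBr).
So n(HBr) consumed by the sample = 0.01915 - 0.001695 = 0.01746 mol.
n(Mg(OH)2) = 0.01746 / 2 = 0.008729 mol.
mass Mg(OH)2 = 0.008729 x 58.32 = 0.5091 g, so %Mg(OH)2 = 0.5091/0.7145 x 100 = 71.3%.

71.3%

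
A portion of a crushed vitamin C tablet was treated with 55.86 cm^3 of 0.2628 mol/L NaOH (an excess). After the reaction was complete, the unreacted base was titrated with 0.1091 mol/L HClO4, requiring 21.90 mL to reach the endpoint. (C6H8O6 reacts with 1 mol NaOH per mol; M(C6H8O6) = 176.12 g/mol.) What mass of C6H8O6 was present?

Total n(NaOH) added = 0.2628 x 0.05586 = 0.01468 mol.
n(HClO4) used = 0.1091 x 0.02190 = 0.002389 mol, which equals the excess n(NaOH).
So n(NaOH) consumed by the sample = 0.01468 - 0.002389 = 0.01229 mol.
n(C6H8O6) = 0.01229 / 1 = 0.01229 mol.
mass = 0.01229 mol x 176.12 g/mol = 2.16 g.

2.16 g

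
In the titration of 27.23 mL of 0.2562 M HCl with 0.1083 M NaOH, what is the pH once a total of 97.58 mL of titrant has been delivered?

12.46

n(acid) = 0.2562 x 0.02723 = 0.006976 mol; n(NaOH) added = 0.1083 x 0.09758 = 0.01057 mol.
Base is in excess by 0.01057 - 0.006976 = 0.003592 mol in a total volume of 0.1248 L.
[OH^-] = 0.003592/0.1248 = 0.02878 M, so pOH = 1.54 and pH = 14.00 - 1.54 = 12.46.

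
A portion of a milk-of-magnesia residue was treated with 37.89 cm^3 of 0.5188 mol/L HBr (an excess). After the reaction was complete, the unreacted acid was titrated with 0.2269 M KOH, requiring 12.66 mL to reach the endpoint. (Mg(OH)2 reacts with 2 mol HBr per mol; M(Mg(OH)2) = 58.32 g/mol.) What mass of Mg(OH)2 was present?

Total n(HBr) added = 0.5188 x 0.03789 = 0.01966 mol.
n(KOH) used = 0.2269 x 0.01266 = 0.002873 mol, which equals the excess n(HBr).
So n(HBr) consumed by the sample = 0.01966 - 0.002873 = 0.01678 mol.
n(Mg(OH)2) = 0.01678 / 2 = 0.008392 mol.
mass = 0.008392 mol x 58.32 g/mol = 0.489 g.

0.489 g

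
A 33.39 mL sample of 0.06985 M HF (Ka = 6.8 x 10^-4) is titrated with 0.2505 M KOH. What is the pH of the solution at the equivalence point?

7.95

n(HF) = 0.06985 x 0.03339 = 0.002332 mol; V(KOH) at equivalence = 0.002332/0.2505 = 0.009311 L.
At equivalence all the acid is converted to F-; total volume = 0.03339 + 0.009311 = 0.04270 L, so [F-] = 0.002332/0.04270 = 0.05462 M.
Kb = Kw/Ka = 1.0e-14 / 6.8 x 10^-4 = 1.47e-11.
[OH^-] = sqrt(Kb x [F-]) = sqrt(1.47e-11 x 0.05462) = 8.96e-7 M.
pOH = 6.05, so pH = 14.00 - 6.05 = 7.95.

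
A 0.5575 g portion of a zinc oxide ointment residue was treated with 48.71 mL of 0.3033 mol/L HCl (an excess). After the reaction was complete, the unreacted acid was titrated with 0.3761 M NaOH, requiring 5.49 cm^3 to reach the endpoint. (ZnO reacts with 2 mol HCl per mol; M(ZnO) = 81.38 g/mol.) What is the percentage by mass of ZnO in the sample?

92.8%

Total n(HCl) added = 0.3033 x 0.04871 = 0.01477 mol.
n(NaOH) used = 0.3761 x 0.005490 = 0.002065 mol, which equals the excess n(HCl).
So n(HCl) consumed by the sample = 0.01477 - 0.002065 = 0.01271 mol.
n(ZnO) = 0.01271 / 2 = 0.006354 mol.
mass ZnO = 0.006354 x 81.38 = 0.5171 g, so %ZnO = 0.5171/0.5575 x 100 = 92.8%.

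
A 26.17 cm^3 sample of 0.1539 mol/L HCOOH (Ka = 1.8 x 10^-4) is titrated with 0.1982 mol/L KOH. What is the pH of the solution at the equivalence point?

8.34

n(HCOOH) = 0.1539 x 0.02617 = 0.004028 mol; V(KOH) at equivalence = 0.004028/0.1982 = 0.02032 L.
At equivalence all the acid is converted to HCOO-; total volume = 0.02617 + 0.02032 = 0.04649 L, so [HCOO-] = 0.004028/0.04649 = 0.08663 M.
Kb = Kw/Ka = 1.0e-14 / 1.8 x 10^-4 = 5.56e-11.
[OH^-] = sqrt(Kb x [HCOO-]) = sqrt(5.56e-11 x 0.08663) = 2.19e-6 M.
pOH = 5.66, so pH = 14.00 - 5.66 = 8.34.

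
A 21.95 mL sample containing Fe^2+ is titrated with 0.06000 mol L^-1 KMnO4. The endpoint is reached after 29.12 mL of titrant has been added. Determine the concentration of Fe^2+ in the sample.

n(KMnO4) = 0.06000 x 0.02912 = 0.001747 mol.
From the balanced equation, 1 mol KMnO4 reacts with 5 mol Fe^2+, so n(Fe^2+) = 0.001747 x 5/1 = 0.008736 mol.
[Fe^2+] = 0.008736 / 0.02195 L = 0.398 M.

0.398 M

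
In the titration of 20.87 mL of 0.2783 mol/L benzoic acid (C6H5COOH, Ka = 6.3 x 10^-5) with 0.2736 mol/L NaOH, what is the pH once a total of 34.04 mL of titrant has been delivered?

12.81

n(acid) = 0.2783 x 0.02087 = 0.005808 mol; n(NaOH) added = 0.2736 x 0.03404 = 0.009313 mol.
Base is in excess by 0.009313 - 0.005808 = 0.003505 mol in a total volume of 0.05491 L.
[OH^-] = 0.003505/0.05491 = 0.06384 M, so pOH = 1.19 and pH = 14.00 - 1.19 = 12.81.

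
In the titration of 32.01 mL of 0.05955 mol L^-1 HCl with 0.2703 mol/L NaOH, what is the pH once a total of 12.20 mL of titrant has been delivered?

12.50

n(acid) = 0.05955 x 0.03201 = 0.001906 mol; n(NaOH) added = 0.2703 x 0.01220 = 0.003298 mol.
Base is in excess by 0.003298 - 0.001906 = 0.001391 mol in a total volume of 0.04421 L.
[OH^-] = 0.001391/0.04421 = 0.03147 M, so pOH = 1.50 and pH = 14.00 - 1.50 = 12.50.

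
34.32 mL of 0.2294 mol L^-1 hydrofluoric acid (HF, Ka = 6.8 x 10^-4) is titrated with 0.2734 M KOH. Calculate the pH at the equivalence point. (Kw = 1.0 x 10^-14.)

n(HF) = 0.2294 x 0.03432 = 0.007873 mol; V(KOH) at equivalence = 0.007873/0.2734 = 0.02880 L.
At equivalence all the acid is converted to F-; total volume = 0.03432 + 0.02880 = 0.06312 L, so [F-] = 0.007873/0.06312 = 0.1247 M.
Kb = Kw/Ka = 1.0e-14 / 6.8 x 10^-4 = 1.47e-11.
[OH^-] = sqrt(Kb x [F-]) = sqrt(1.47e-11 x 0.1247) = 1.35e-6 M.
pOH = 5.87, so pH = 14.00 - 5.87 = 8.13.

8.13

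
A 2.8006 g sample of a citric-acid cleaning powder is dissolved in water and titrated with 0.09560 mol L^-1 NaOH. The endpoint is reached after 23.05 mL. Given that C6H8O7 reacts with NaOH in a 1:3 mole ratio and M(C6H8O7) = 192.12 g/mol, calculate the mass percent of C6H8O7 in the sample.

5.04%

n(NaOH) = 0.09560 x 0.02305 = 0.002204 mol.
n(C6H8O7) = 0.002204 / 3 = 0.0007345 mol.
mass of C6H8O7 = 0.0007345 x 192.12 = 0.1411 g.
% purity = 0.1411 / 2.8006 x 100 = 5.04%.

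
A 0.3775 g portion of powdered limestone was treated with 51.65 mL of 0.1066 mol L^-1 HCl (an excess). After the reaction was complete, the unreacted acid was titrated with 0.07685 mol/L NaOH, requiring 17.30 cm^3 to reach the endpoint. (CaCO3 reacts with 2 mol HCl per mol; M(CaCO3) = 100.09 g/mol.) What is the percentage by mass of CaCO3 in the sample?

Total n(HCl) added = 0.1066 x 0.05165 = 0.005506 mol.
n(NaOH) used = 0.07685 x 0.01730 = 0.001330 mol, which equals the excess n(HCl).
So n(HCl) consumed by the sample = 0.005506 - 0.001330 = 0.004176 mol.
n(CaCO3) = 0.004176 / 2 = 0.002088 mol.
mass CaCO3 = 0.002088 x 100.09 = 0.2090 g, so %CaCO3 = 0.2090/0.3775 x 100 = 55.4%.

55.4%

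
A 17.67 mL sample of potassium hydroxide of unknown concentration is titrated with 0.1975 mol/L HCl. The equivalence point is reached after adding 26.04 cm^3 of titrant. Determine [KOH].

n(HCl) delivered = 0.1975 x 0.02604 = 0.005143 mol.
For a 1:1 reaction, n(KOH) = 0.005143 mol.
[KOH] = 0.005143 mol / 0.01767 L = 0.291 M.

0.291 M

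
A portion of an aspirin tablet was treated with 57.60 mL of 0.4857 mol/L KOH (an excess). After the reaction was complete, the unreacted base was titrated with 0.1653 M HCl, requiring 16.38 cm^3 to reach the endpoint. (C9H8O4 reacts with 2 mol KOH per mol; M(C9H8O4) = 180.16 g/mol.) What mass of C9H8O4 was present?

2.28 g

Total n(KOH) added = 0.4857 x 0.05760 = 0.02798 mol.
n(HCl) used = 0.1653 x 0.01638 = 0.002708 mol, which equals the excess n(KOH).
So n(KOH) consumed by the sample = 0.02798 - 0.002708 = 0.02527 mol.
n(C9H8O4) = 0.02527 / 2 = 0.01263 mol.
mass = 0.01263 mol x 180.16 g/mol = 2.28 g.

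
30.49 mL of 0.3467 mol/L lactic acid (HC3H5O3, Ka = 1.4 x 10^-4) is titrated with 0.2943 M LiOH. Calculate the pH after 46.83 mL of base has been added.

n(acid) = 0.3467 x 0.03049 = 0.01057 mol; n(LiOH) added = 0.2943 x 0.04683 = 0.01378 mol.
Base is in excess by 0.01378 - 0.01057 = 0.003211 mol in a total volume of 0.07732 L.
[OH^-] = 0.003211/0.07732 = 0.04153 M, so pOH = 1.38 and pH = 14.00 - 1.38 = 12.62.

12.62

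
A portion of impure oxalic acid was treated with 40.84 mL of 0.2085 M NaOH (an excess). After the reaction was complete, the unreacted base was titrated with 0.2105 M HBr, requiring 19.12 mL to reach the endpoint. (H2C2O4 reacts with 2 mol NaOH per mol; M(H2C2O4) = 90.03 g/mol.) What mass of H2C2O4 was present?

0.202 g

Total n(NaOH) added = 0.2085 x 0.04084 = 0.008515 mol.
n(HBr) used = 0.2105 x 0.01912 = 0.004025 mol, which equals the excess n(NaOH).
So n(NaOH) consumed by the sample = 0.008515 - 0.004025 = 0.004490 mol.
n(H2C2O4) = 0.004490 / 2 = 0.002245 mol.
mass = 0.002245 mol x 90.03 g/mol = 0.202 g.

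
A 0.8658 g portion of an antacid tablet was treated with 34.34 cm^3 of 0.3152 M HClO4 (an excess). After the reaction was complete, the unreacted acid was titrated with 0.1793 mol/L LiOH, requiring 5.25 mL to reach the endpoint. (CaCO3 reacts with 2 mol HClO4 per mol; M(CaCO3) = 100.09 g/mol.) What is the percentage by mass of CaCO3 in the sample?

57.1%

Total n(HClO4) added = 0.3152 x 0.03434 = 0.01082 mol.
n(LiOH) used = 0.1793 x 0.005250 = 0.0009413 mol, which equals the excess n(HClO4).
So n(HClO4) consumed by the sample = 0.01082 - 0.0009413 = 0.009883 mol.
n(CaCO3) = 0.009883 / 2 = 0.004941 mol.
mass CaCO3 = 0.004941 x 100.09 = 0.4946 g, so %CaCO3 = 0.4946/0.8658 x 100 = 57.1%.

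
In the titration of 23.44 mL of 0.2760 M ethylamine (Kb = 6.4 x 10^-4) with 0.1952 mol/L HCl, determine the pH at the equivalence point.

n(C2H5NH2) = 0.2760 x 0.02344 = 0.006469 mol; V(HCl) at equivalence = 0.006469/0.1952 = 0.03314 L.
At equivalence the base is fully converted to C2H5NH3+; total volume = 0.05658 L, so [C2H5NH3+] = 0.006469/0.05658 = 0.1143 M.
Ka(C2H5NH3+) = Kw/Kb = 1.0e-14 / 6.4 x 10^-4 = 1.56e-11.
[H^+] = sqrt(Ka x [C2H5NH3+]) = sqrt(1.56e-11 x 0.1143) = 1.34e-6 M.
pH = -log(1.34e-6) = 5.87.

5.87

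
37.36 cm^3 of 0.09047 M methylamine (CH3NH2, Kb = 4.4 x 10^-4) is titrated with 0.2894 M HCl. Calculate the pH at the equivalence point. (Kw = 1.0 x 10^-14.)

5.90

n(CH3NH2) = 0.09047 x 0.03736 = 0.003380 mol; V(HCl) at equivalence = 0.003380/0.2894 = 0.01168 L.
At equivalence the base is fully converted to CH3NH3+; total volume = 0.04904 L, so [CH3NH3+] = 0.003380/0.04904 = 0.06892 M.
Ka(CH3NH3+) = Kw/Kb = 1.0e-14 / 4.4 x 10^-4 = 2.27e-11.
[H^+] = sqrt(Ka x [CH3NH3+]) = sqrt(2.27e-11 x 0.06892) = 1.25e-6 M.
pH = -log(1.25e-6) = 5.90.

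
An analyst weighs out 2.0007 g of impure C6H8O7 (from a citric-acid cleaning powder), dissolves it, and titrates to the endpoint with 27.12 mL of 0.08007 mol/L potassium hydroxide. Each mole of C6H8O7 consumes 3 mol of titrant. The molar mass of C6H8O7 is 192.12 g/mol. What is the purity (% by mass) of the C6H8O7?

6.95%

n(KOH) = 0.08007 x 0.02712 = 0.002171 mol.
n(C6H8O7) = 0.002171 / 3 = 0.0007238 mol.
mass of C6H8O7 = 0.0007238 x 192.12 = 0.1391 g.
% purity = 0.1391 / 2.0007 x 100 = 6.95%.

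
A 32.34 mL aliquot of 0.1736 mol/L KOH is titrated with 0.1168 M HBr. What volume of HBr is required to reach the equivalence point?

n(KOH) = 0.1736 mol/L x 0.03234 L = 0.005614 mol.
At equivalence n(HBr) = n(KOH) = 0.005614 mol.
V(HBr) = 0.005614 / 0.1168 = 0.04807 L = 48.1 mL.

48.1 mL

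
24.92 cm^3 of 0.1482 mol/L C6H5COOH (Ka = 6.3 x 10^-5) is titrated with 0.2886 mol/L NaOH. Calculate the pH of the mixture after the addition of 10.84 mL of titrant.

Initial n(C6H5COOH) = 0.1482 x 0.02492 = 0.003693 mol.
n(NaOH) added = 0.2886 x 0.01084 = 0.003128 mol, converting that many moles of C6H5COOH to C6H5COO-.
Remaining n(C6H5COOH) = 0.0005647 mol; n(C6H5COO-) = 0.003128 mol.
By Henderson-Hasselbalch, pH = pKa + log([A^-]/[HA]) = 4.20 + log(0.003128/0.0005647) = 4.20 + (+0.74) = 4.94.

4.94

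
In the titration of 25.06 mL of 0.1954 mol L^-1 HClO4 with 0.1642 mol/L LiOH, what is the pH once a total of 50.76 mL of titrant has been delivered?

12.66

n(acid) = 0.1954 x 0.02506 = 0.004897 mol; n(LiOH) added = 0.1642 x 0.05076 = 0.008335 mol.
Base is in excess by 0.008335 - 0.004897 = 0.003438 mol in a total volume of 0.07582 L.
[OH^-] = 0.003438/0.07582 = 0.04535 M, so pOH = 1.34 and pH = 14.00 - 1.34 = 12.66.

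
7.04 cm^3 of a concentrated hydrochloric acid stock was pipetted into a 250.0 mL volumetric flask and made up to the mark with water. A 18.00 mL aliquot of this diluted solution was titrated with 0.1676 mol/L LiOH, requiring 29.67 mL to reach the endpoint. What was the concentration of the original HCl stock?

9.81 M

n(LiOH) = 0.1676 x 0.02967 = 0.004973 mol.
n(HCl) in the aliquot = 0.004973 mol.
[diluted HCl] = 0.004973 / 0.01800 = 0.2763 M.
Dilution factor = 250.0/7.040 = 35.51, so [stock] = 0.2763 x 35.51 = 9.81 M.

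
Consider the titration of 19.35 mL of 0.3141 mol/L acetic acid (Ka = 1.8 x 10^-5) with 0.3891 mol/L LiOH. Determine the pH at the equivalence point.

8.99

n(CH3COOH) = 0.3141 x 0.01935 = 0.006078 mol; V(LiOH) at equivalence = 0.006078/0.3891 = 0.01562 L.
At equivalence all the acid is converted to CH3COO-; total volume = 0.01935 + 0.01562 = 0.03497 L, so [CH3COO-] = 0.006078/0.03497 = 0.1738 M.
Kb = Kw/Ka = 1.0e-14 / 1.8 x 10^-5 = 5.56e-10.
[OH^-] = sqrt(Kb x [CH3COO-]) = sqrt(5.56e-10 x 0.1738) = 9.83e-6 M.
pOH = 5.01, so pH = 14.00 - 5.01 = 8.99.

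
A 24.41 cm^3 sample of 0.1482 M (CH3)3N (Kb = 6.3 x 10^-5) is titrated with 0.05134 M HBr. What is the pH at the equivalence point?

5.61

n((CH3)3N) = 0.1482 x 0.02441 = 0.003618 mol; V(HBr) at equivalence = 0.003618/0.05134 = 0.07046 L.
At equivalence the base is fully converted to (CH3)3NH+; total volume = 0.09487 L, so [(CH3)3NH+] = 0.003618/0.09487 = 0.03813 M.
Ka((CH3)3NH+) = Kw/Kb = 1.0e-14 / 6.3 x 10^-5 = 1.59e-10.
[H^+] = sqrt(Ka x [(CH3)3NH+]) = sqrt(1.59e-10 x 0.03813) = 2.46e-6 M.
pH = -log(2.46e-6) = 5.61.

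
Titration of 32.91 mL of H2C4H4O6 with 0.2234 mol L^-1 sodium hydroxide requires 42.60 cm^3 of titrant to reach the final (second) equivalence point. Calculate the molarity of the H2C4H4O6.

n(NaOH) = 0.2234 x 0.04260 = 0.009517 mol.
At the final (second) equivalence point, 2 mol OH^- react per mol H2C4H4O6, so n(H2C4H4O6) = 0.009517 / 2 = 0.004758 mol.
[H2C4H4O6] = 0.004758 / 0.03291 L = 0.145 M.

0.145 M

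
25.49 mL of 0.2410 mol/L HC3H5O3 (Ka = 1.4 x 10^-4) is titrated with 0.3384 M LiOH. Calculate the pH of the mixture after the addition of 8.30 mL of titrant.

3.78

Initial n(HC3H5O3) = 0.2410 x 0.02549 = 0.006143 mol.
n(LiOH) added = 0.3384 x 0.008300 = 0.002809 mol, converting that many moles of HC3H5O3 to C3H5O3-.
Remaining n(HC3H5O3) = 0.003334 mol; n(C3H5O3-) = 0.002809 mol.
By Henderson-Hasselbalch, pH = pKa + log([A^-]/[HA]) = 3.85 + log(0.002809/0.003334) = 3.85 + (-0.07) = 3.78.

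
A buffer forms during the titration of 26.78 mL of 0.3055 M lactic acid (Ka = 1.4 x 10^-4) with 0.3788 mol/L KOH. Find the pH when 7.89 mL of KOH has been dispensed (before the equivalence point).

3.61

Initial n(HC3H5O3) = 0.3055 x 0.02678 = 0.008181 mol.
n(KOH) added = 0.3788 x 0.007890 = 0.002989 mol, converting that many moles of HC3H5O3 to C3H5O3-.
Remaining n(HC3H5O3) = 0.005193 mol; n(C3H5O3-) = 0.002989 mol.
By Henderson-Hasselbalch, pH = pKa + log([A^-]/[HA]) = 3.85 + log(0.002989/0.005193) = 3.85 + (-0.24) = 3.61.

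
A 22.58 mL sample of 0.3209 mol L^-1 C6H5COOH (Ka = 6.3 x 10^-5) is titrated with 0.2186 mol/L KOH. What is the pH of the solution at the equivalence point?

8.66

n(C6H5COOH) = 0.3209 x 0.02258 = 0.007246 mol; V(KOH) at equivalence = 0.007246/0.2186 = 0.03315 L.
At equivalence all the acid is converted to C6H5COO-; total volume = 0.02258 + 0.03315 = 0.05573 L, so [C6H5COO-] = 0.007246/0.05573 = 0.1300 M.
Kb = Kw/Ka = 1.0e-14 / 6.3 x 10^-5 = 1.59e-10.
[OH^-] = sqrt(Kb x [C6H5COO-]) = sqrt(1.59e-10 x 0.1300) = 4.54e-6 M.
pOH = 5.34, so pH = 14.00 - 5.34 = 8.66.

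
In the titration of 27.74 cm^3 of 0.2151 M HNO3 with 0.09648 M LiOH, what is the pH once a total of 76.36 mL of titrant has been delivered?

n(acid) = 0.2151 x 0.02774 = 0.005967 mol; n(LiOH) added = 0.09648 x 0.07636 = 0.007367 mol.
Base is in excess by 0.007367 - 0.005967 = 0.001400 mol in a total volume of 0.1041 L.
[OH^-] = 0.001400/0.1041 = 0.01345 M, so pOH = 1.87 and pH = 14.00 - 1.87 = 12.13.

12.13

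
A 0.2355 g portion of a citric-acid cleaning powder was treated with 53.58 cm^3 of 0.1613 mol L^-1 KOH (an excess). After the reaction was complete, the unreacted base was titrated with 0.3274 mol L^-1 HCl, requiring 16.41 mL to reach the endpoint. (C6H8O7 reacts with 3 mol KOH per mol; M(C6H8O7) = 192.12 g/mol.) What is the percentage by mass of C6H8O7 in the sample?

Total n(KOH) added = 0.1613 x 0.05358 = 0.008642 mol.
n(HCl) used = 0.3274 x 0.01641 = 0.005373 mol, which equals the excess n(KOH).
So n(KOH) consumed by the sample = 0.008642 - 0.005373 = 0.003270 mol.
n(C6H8O7) = 0.003270 / 3 = 0.001090 mol.
mass C6H8O7 = 0.001090 x 192.12 = 0.2094 g, so %C6H8O7 = 0.2094/0.2355 x 100 = 88.9%.

88.9%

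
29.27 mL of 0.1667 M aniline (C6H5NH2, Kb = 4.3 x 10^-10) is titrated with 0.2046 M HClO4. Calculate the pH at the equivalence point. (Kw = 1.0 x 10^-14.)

n(C6H5NH2) = 0.1667 x 0.02927 = 0.004879 mol; V(HClO4) at equivalence = 0.004879/0.2046 = 0.02385 L.
At equivalence the base is fully converted to C6H5NH3+; total volume = 0.05312 L, so [C6H5NH3+] = 0.004879/0.05312 = 0.09186 M.
Ka(C6H5NH3+) = Kw/Kb = 1.0e-14 / 4.3 x 10^-10 = 2.33e-5.
[H^+] = sqrt(Ka x [C6H5NH3+]) = sqrt(2.33e-5 x 0.09186) = 0.00146 M.
pH = -log(0.00146) = 2.84.

2.84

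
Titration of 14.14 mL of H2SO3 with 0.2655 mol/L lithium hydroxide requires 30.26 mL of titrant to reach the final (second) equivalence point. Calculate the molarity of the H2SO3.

0.284 M

n(LiOH) = 0.2655 x 0.03026 = 0.008034 mol.
At the final (second) equivalence point, 2 mol OH^- react per mol H2SO3, so n(H2SO3) = 0.008034 / 2 = 0.004017 mol.
[H2SO3] = 0.004017 / 0.01414 L = 0.284 M.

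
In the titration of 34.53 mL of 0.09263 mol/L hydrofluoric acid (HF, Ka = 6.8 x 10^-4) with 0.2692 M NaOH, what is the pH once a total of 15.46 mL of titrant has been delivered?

12.28

n(acid) = 0.09263 x 0.03453 = 0.003199 mol; n(NaOH) added = 0.2692 x 0.01546 = 0.004162 mol.
Base is in excess by 0.004162 - 0.003199 = 0.0009633 mol in a total volume of 0.04999 L.
[OH^-] = 0.0009633/0.04999 = 0.01927 M, so pOH = 1.72 and pH = 14.00 - 1.72 = 12.28.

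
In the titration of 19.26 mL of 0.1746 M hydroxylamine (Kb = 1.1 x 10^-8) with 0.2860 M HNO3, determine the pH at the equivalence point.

n(NH2OH) = 0.1746 x 0.01926 = 0.003363 mol; V(HNO3) at equivalence = 0.003363/0.2860 = 0.01176 L.
At equivalence the base is fully converted to NH3OH+; total volume = 0.03102 L, so [NH3OH+] = 0.003363/0.03102 = 0.1084 M.
Ka(NH3OH+) = Kw/Kb = 1.0e-14 / 1.1 x 10^-8 = 9.09e-7.
[H^+] = sqrt(Ka x [NH3OH+]) = sqrt(9.09e-7 x 0.1084) = 0.000314 M.
pH = -log(0.000314) = 3.50.

3.50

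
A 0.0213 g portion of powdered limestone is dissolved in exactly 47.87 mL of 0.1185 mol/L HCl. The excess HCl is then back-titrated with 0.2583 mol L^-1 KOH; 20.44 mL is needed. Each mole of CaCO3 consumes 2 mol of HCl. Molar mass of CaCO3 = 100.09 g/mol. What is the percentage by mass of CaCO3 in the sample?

Total n(HCl) added = 0.1185 x 0.04787 = 0.005673 mol.
n(KOH) used = 0.2583 x 0.02044 = 0.005280 mol, which equals the excess n(HCl).
So n(HCl) consumed by the sample = 0.005673 - 0.005280 = 0.0003929 mol.
n(CaCO3) = 0.0003929 / 2 = 0.0001965 mol.
mass CaCO3 = 0.0001965 x 100.09 = 0.01966 g, so %CaCO3 = 0.01966/0.0213 x 100 = 92.3%.

92.3%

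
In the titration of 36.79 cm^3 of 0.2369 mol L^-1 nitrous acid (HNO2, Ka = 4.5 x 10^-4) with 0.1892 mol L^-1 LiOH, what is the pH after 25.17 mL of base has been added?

3.43

Initial n(HNO2) = 0.2369 x 0.03679 = 0.008716 mol.
n(LiOH) added = 0.1892 x 0.02517 = 0.004762 mol, converting that many moles of HNO2 to NO2-.
Remaining n(HNO2) = 0.003953 mol; n(NO2-) = 0.004762 mol.
By Henderson-Hasselbalch, pH = pKa + log([A^-]/[HA]) = 3.35 + log(0.004762/0.003953) = 3.35 + (+0.08) = 3.43.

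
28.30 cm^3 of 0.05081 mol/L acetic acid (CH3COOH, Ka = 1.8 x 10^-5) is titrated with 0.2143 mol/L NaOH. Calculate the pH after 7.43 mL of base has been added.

11.64

n(acid) = 0.05081 x 0.02830 = 0.001438 mol; n(NaOH) added = 0.2143 x 0.007430 = 0.001592 mol.
Base is in excess by 0.001592 - 0.001438 = 0.0001543 mol in a total volume of 0.03573 L.
[OH^-] = 0.0001543/0.03573 = 0.004319 M, so pOH = 2.36 and pH = 14.00 - 2.36 = 11.64.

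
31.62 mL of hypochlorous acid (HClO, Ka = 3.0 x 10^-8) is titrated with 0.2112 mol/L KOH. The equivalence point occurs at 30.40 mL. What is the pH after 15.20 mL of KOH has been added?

15.20 mL is exactly half the equivalence volume (30.40/2), i.e. the half-equivalence point.
There, n(HA) = n(A^-), so pH = pKa = -log(3.0 x 10^-8) = 7.52.

7.52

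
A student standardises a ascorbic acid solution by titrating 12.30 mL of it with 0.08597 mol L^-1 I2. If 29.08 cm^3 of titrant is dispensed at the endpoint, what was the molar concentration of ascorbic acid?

0.203 M

n(I2) = 0.08597 x 0.02908 = 0.002500 mol.
From the balanced equation, 1 mol I2 reacts with 1 mol ascorbic acid, so n(ascorbic acid) = 0.002500 x 1/1 = 0.002500 mol.
[ascorbic acid] = 0.002500 / 0.01230 L = 0.203 M.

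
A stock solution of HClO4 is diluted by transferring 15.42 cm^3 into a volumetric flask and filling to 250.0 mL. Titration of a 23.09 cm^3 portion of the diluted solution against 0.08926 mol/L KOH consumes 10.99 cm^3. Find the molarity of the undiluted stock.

n(KOH) = 0.08926 x 0.01099 = 0.0009810 mol.
n(HClO4) in the aliquot = 0.0009810 mol.
[diluted HClO4] = 0.0009810 / 0.02309 = 0.04248 M.
Dilution factor = 250.0/15.42 = 16.21, so [stock] = 0.04248 x 16.21 = 0.689 M.

0.689 M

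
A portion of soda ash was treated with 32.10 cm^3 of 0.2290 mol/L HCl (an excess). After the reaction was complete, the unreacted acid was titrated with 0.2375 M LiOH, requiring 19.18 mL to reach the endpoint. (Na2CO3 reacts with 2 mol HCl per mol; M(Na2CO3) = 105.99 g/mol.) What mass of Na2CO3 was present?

Total n(HCl) added = 0.2290 x 0.03210 = 0.007351 mol.
n(LiOH) used = 0.2375 x 0.01918 = 0.004555 mol, which equals the excess n(HCl).
So n(HCl) consumed by the sample = 0.007351 - 0.004555 = 0.002796 mol.
n(Na2CO3) = 0.002796 / 2 = 0.001398 mol.
mass = 0.001398 mol x 105.99 g/mol = 0.148 g.

0.148 g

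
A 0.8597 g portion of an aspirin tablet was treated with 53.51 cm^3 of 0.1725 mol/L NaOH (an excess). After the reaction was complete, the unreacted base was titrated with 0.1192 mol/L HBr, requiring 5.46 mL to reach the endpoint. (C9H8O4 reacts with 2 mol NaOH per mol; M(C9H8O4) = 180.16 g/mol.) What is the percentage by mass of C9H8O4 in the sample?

89.9%

Total n(NaOH) added = 0.1725 x 0.05351 = 0.009230 mol.
n(HBr) used = 0.1192 x 0.005460 = 0.0006508 mol, which equals the excess n(NaOH).
So n(NaOH) consumed by the sample = 0.009230 - 0.0006508 = 0.008580 mol.
n(C9H8O4) = 0.008580 / 2 = 0.004290 mol.
mass C9H8O4 = 0.004290 x 180.16 = 0.7729 g, so %C9H8O4 = 0.7729/0.8597 x 100 = 89.9%.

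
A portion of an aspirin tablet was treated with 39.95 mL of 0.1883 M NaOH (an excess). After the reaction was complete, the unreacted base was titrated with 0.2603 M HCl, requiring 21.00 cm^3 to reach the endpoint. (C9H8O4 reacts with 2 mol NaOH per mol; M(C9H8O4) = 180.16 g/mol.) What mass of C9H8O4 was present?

Total n(NaOH) added = 0.1883 x 0.03995 = 0.007523 mol.
n(HCl) used = 0.2603 x 0.02100 = 0.005466 mol, which equals the excess n(NaOH).
So n(NaOH) consumed by the sample = 0.007523 - 0.005466 = 0.002056 mol.
n(C9H8O4) = 0.002056 / 2 = 0.001028 mol.
mass = 0.001028 mol x 180.16 g/mol = 0.185 g.

0.185 g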